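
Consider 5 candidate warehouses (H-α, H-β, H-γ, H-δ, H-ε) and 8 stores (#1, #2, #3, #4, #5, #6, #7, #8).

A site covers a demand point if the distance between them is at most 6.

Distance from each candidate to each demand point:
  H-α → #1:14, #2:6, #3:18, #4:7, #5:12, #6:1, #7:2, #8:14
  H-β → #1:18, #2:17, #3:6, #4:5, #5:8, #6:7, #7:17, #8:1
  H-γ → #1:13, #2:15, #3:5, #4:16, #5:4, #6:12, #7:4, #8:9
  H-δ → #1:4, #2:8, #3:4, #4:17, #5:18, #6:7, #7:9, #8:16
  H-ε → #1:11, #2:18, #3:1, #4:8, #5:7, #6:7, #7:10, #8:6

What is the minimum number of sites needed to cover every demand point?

4

Coverage sets (demand points within 6 of each site):
  H-α: {#2, #6, #7}
  H-β: {#3, #4, #8}
  H-γ: {#3, #5, #7}
  H-δ: {#1, #3}
  H-ε: {#3, #8}
No 3 sites suffice: every size-3 union leaves at least one demand point uncovered.
But {H-α, H-β, H-γ, H-δ} covers everything, so the minimum is 4.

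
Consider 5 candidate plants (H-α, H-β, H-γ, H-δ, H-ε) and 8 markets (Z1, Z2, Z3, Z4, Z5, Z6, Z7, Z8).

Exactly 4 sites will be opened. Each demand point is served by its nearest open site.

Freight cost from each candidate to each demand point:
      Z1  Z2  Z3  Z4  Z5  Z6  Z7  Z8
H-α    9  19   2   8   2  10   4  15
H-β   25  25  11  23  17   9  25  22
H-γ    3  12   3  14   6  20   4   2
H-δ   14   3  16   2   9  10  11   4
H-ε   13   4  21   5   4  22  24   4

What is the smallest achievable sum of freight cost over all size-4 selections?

Open {H-α, H-β, H-γ, H-δ}.
  Z1→H-γ 3, Z2→H-δ 3, Z3→H-α 2, Z4→H-δ 2, Z5→H-α 2, Z6→H-β 9, Z7→H-α 4, Z8→H-γ 2  ⇒ total 27.
Compare {H-α, H-γ, H-δ, H-ε}: total 28.
Compare {H-β, H-γ, H-δ, H-ε}: total 30.
No size-4 selection does better; minimum is 27.

27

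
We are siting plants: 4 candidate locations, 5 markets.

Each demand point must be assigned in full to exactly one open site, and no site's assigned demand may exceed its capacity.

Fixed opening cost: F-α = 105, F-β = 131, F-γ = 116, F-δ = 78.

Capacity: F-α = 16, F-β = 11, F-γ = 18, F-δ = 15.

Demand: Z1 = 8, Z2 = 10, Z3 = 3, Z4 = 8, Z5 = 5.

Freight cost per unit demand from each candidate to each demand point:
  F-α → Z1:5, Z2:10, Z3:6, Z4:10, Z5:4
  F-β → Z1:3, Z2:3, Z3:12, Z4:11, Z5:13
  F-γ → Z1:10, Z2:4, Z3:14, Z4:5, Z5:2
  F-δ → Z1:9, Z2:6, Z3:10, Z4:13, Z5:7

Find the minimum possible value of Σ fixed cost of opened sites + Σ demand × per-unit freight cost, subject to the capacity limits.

Open {F-α, F-γ}; cheapest assignment that respects the capacities:
  F-α (cap 16, load 16): Z1, Z3, Z5 — cost 8×5 + 3×6 + 5×4 = 78
  F-γ (cap 18, load 18): Z2, Z4 — cost 10×4 + 8×5 = 80
  Shipping 158, fixed 221 → total 379.
  Any other capacity-feasible assignment to {F-α, F-γ} ships for at least 158.
Compare {F-α, F-γ, F-δ}: its best feasible assignment gives total 457.
Compare {F-β, F-γ, F-δ}: its best feasible assignment gives total 489.
Every other set of open sites that can feasibly serve all demand totals ≥ 457 even under its best assignment. Minimum: 379.

379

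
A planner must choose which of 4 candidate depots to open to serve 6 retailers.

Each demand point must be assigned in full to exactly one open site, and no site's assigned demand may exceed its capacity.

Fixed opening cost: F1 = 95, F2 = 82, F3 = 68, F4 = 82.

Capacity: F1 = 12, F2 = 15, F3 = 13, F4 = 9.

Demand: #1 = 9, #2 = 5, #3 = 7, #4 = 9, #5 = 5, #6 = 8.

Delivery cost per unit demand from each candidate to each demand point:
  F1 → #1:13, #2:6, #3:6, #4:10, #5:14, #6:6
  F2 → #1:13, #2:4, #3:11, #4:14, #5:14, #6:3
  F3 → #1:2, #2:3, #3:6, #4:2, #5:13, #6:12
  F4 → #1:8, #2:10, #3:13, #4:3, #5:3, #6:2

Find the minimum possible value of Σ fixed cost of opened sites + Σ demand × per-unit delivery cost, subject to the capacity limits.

528

Open {F1, F2, F3, F4}; cheapest assignment that respects the capacities:
  F1 (cap 12, load 12): #3, #5 — cost 7×6 + 5×14 = 112
  F2 (cap 15, load 13): #2, #6 — cost 5×4 + 8×3 = 44
  F3 (cap 13, load 9): #1 — cost 9×2 = 18
  F4 (cap 9, load 9): #4 — cost 9×3 = 27
  Shipping 201, fixed 327 → total 528.
  Any other capacity-feasible assignment to {F1, F2, F3, F4} ships for at least 201.
Total demand is 43 and no other set of sites has combined capacity ≥ 43, so {F1, F2, F3, F4} is the only feasible choice of open sites. Minimum: 528.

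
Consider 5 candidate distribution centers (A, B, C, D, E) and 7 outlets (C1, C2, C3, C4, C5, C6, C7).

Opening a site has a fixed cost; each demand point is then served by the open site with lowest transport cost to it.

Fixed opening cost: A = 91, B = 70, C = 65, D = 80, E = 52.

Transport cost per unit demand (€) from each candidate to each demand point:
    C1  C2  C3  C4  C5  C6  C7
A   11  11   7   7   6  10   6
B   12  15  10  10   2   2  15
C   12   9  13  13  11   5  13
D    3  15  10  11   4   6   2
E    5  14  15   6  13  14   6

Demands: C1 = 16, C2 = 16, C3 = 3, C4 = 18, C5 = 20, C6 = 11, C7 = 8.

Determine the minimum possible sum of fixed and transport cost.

659

Open {B, C, E}: assign each demand point to its cheapest open site.
  C1→E 16×5=80, C2→C 16×9=144, C3→B 3×10=30, C4→E 18×6=108, C5→B 20×2=40, C6→B 11×2=22, C7→E 8×6=48
  transport cost 472, fixed 187 → total 659.
Compare {B, E}: transport cost 552 + fixed 122 = 674.
Compare {B, C, D, E}: transport cost 408 + fixed 267 = 675.
Compare {C, D, E}: transport cost 481 + fixed 197 = 678.
All other subsets cost ≥ 674. Minimum total cost: 659.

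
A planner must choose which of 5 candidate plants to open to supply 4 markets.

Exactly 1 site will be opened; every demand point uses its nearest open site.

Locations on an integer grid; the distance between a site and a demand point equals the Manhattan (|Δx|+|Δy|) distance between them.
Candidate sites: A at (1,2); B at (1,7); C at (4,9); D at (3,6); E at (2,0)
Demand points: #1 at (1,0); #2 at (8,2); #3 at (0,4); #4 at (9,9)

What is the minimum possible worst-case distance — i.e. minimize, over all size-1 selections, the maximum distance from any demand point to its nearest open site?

Open {D}.
  Farthest demand point is #2 at distance 9 (to D); all others are ≤ 9.
With {B} the worst case is 12.
With {C} the worst case is 12.
No size-1 selection achieves below 9.

9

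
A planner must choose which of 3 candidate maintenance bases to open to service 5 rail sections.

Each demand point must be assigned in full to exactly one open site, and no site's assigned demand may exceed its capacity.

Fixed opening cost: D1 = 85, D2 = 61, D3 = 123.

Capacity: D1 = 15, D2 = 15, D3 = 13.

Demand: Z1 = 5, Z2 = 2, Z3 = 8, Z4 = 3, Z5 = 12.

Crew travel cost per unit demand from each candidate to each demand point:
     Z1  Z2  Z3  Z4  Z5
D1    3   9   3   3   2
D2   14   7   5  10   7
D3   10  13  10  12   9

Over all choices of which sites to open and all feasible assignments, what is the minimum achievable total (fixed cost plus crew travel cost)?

Open {D1, D2}; cheapest assignment that respects the capacities:
  D1 (cap 15, load 15): Z4, Z5 — cost 3×3 + 12×2 = 33
  D2 (cap 15, load 15): Z1, Z2, Z3 — cost 5×14 + 2×7 + 8×5 = 124
  Shipping 157, fixed 146 → total 303.
  Any other capacity-feasible assignment to {D1, D2} ships for at least 157.
Compare {D1, D2, D3}: its best feasible assignment gives total 406.
Every other set of open sites that can feasibly serve all demand totals ≥ 406 even under its best assignment. Minimum: 303.

303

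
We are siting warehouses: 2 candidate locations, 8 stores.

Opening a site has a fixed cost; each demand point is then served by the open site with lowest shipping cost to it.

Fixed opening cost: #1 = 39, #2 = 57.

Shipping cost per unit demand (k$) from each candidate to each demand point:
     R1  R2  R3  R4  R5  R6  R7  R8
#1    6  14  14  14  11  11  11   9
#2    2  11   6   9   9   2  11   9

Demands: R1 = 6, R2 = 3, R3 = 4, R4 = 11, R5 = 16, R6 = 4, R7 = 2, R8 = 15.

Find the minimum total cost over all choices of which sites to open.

Open {#2}: assign each demand point to its cheapest open site.
  R1→#2 6×2=12, R2→#2 3×11=33, R3→#2 4×6=24, R4→#2 11×9=99, R5→#2 16×9=144, R6→#2 4×2=8, R7→#2 2×11=22, R8→#2 15×9=135
  shipping cost 477, fixed 57 → total 534.
Compare {#1, #2}: shipping cost 477 + fixed 96 = 573.
Compare {#1}: shipping cost 665 + fixed 39 = 704.

534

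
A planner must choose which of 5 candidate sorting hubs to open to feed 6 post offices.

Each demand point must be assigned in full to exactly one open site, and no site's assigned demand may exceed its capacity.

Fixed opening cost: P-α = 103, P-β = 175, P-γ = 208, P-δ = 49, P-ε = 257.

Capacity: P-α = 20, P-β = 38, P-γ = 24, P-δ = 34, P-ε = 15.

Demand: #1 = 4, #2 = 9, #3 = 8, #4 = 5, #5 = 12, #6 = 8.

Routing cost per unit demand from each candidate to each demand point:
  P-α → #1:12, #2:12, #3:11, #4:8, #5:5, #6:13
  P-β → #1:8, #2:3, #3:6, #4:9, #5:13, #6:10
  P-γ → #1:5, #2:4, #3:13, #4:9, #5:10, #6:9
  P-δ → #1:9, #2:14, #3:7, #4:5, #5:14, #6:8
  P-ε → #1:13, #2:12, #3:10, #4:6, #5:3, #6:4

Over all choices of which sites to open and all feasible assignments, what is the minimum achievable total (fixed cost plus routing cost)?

Open {P-α, P-δ}; cheapest assignment that respects the capacities:
  P-α (cap 20, load 12): #5 — cost 12×5 = 60
  P-δ (cap 34, load 34): #1, #2, #3, #4, #6 — cost 4×9 + 9×14 + 8×7 + 5×5 + 8×8 = 307
  Shipping 367, fixed 152 → total 519.
  Any other capacity-feasible assignment to {P-α, P-δ} ships for at least 367.
Compare {P-α, P-β}: its best feasible assignment gives total 565.
Compare {P-β, P-δ}: its best feasible assignment gives total 576.
Every other set of open sites that can feasibly serve all demand totals ≥ 565 even under its best assignment. Minimum: 519.

519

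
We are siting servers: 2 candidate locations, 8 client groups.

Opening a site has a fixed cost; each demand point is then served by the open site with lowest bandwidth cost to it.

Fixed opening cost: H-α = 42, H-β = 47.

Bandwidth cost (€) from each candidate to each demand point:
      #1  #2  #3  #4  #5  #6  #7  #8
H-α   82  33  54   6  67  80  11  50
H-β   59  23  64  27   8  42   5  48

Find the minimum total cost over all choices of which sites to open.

323

Open {H-β}: assign each demand point to its cheapest open site.
  #1→H-β 59, #2→H-β 23, #3→H-β 64, #4→H-β 27, #5→H-β 8, #6→H-β 42, #7→H-β 5, #8→H-β 48
  bandwidth cost 276, fixed 47 → total 323.
Compare {H-α, H-β}: bandwidth cost 245 + fixed 89 = 334.
Compare {H-α}: bandwidth cost 383 + fixed 42 = 425.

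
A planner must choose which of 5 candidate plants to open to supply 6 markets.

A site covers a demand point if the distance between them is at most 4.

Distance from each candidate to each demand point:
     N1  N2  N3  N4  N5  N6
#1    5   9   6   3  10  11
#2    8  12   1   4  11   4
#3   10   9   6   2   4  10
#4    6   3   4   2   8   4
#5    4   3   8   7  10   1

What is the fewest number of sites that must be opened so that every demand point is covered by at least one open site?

3

Coverage sets (demand points within 4 of each site):
  #1: {N4}
  #2: {N3, N4, N6}
  #3: {N4, N5}
  #4: {N2, N3, N4, N6}
  #5: {N1, N2, N6}
No 2 sites suffice: every size-2 union leaves at least one demand point uncovered.
But {#2, #3, #5} covers everything, so the minimum is 3.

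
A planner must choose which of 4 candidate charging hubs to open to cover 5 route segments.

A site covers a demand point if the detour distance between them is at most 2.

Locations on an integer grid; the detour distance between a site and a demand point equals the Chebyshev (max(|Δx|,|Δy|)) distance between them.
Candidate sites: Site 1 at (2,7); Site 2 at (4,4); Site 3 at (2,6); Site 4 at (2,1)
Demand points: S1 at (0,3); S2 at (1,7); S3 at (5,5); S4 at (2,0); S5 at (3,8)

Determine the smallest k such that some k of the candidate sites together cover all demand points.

Coverage sets (demand points within 2 of each site):
  Site 1: {S2, S5}
  Site 2: {S3}
  Site 3: {S2, S5}
  Site 4: {S1, S4}
No 2 sites suffice: every size-2 union leaves at least one demand point uncovered.
But {Site 1, Site 2, Site 4} covers everything, so the minimum is 3.

3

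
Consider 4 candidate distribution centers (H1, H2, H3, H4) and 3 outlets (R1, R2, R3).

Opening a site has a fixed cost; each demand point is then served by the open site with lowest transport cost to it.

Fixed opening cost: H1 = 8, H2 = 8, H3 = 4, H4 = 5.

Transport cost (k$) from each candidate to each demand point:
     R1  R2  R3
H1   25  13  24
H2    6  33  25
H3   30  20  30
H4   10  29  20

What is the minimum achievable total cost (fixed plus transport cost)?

Open {H1, H4}: assign each demand point to its cheapest open site.
  R1→H4 10, R2→H1 13, R3→H4 20
  transport cost 43, fixed 13 → total 56.
Compare {H1, H2}: transport cost 43 + fixed 16 = 59.
Compare {H3, H4}: transport cost 50 + fixed 9 = 59.
Compare {H1, H2, H4}: transport cost 39 + fixed 21 = 60.
All other subsets cost ≥ 59. Minimum total cost: 56.

56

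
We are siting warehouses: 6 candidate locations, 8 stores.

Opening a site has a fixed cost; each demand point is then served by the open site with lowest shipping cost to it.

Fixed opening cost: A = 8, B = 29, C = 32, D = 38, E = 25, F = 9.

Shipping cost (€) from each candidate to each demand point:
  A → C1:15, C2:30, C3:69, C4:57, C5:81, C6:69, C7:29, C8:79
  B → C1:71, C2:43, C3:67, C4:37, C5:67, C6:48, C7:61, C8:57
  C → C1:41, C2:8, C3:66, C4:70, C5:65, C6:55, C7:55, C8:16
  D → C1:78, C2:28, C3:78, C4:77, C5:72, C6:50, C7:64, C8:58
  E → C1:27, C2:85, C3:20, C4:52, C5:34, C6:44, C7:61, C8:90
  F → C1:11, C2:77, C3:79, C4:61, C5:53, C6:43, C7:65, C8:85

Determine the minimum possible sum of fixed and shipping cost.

283

Open {A, C, E}: assign each demand point to its cheapest open site.
  C1→A 15, C2→C 8, C3→E 20, C4→E 52, C5→E 34, C6→E 44, C7→A 29, C8→C 16
  shipping cost 218, fixed 65 → total 283.
Compare {A, C, E, F}: shipping cost 213 + fixed 74 = 287.
Compare {A, B, C, E}: shipping cost 203 + fixed 94 = 297.
Compare {A, B, C, E, F}: shipping cost 198 + fixed 103 = 301.
All other subsets cost ≥ 287. Minimum total cost: 283.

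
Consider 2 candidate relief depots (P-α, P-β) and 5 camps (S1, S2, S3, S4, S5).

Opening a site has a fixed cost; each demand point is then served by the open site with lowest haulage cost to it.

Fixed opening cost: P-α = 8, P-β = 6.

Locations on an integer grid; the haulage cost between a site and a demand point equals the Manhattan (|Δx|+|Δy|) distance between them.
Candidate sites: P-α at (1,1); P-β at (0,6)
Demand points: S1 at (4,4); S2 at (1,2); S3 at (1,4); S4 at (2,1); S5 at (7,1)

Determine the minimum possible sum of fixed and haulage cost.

Open {P-α}: assign each demand point to its cheapest open site.
  S1→P-α 6, S2→P-α 1, S3→P-α 3, S4→P-α 1, S5→P-α 6
  haulage cost 17, fixed 8 → total 25.
Compare {P-α, P-β}: haulage cost 17 + fixed 14 = 31.
Compare {P-β}: haulage cost 33 + fixed 6 = 39.

25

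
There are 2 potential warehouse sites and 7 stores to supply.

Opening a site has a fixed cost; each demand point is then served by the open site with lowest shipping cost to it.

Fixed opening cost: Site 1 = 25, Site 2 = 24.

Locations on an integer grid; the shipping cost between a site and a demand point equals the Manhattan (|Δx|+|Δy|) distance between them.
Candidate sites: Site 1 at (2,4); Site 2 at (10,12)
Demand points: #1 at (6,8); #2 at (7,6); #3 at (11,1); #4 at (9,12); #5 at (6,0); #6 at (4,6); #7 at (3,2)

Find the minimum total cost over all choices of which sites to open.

Open {Site 1}: assign each demand point to its cheapest open site.
  #1→Site 1 8, #2→Site 1 7, #3→Site 1 12, #4→Site 1 15, #5→Site 1 8, #6→Site 1 4, #7→Site 1 3
  shipping cost 57, fixed 25 → total 82.
Compare {Site 1, Site 2}: shipping cost 43 + fixed 49 = 92.
Compare {Site 2}: shipping cost 75 + fixed 24 = 99.

82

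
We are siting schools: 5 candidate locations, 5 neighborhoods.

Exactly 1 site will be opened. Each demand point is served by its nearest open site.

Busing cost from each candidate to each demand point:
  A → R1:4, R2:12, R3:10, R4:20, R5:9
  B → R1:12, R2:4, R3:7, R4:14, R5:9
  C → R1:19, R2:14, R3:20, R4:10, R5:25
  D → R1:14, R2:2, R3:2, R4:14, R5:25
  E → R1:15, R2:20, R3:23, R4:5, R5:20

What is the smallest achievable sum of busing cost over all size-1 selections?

46

Open {B}.
  R1→B 12, R2→B 4, R3→B 7, R4→B 14, R5→B 9  ⇒ total 46.
Compare {A}: total 55.
Compare {D}: total 57.
No size-1 selection does better; minimum is 46.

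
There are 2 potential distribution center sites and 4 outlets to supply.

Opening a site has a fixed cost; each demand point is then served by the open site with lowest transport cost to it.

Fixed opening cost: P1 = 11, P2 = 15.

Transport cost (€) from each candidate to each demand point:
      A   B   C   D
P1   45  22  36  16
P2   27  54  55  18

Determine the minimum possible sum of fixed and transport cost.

127

Open {P1, P2}: assign each demand point to its cheapest open site.
  A→P2 27, B→P1 22, C→P1 36, D→P1 16
  transport cost 101, fixed 26 → total 127.
Compare {P1}: transport cost 119 + fixed 11 = 130.
Compare {P2}: transport cost 154 + fixed 15 = 169.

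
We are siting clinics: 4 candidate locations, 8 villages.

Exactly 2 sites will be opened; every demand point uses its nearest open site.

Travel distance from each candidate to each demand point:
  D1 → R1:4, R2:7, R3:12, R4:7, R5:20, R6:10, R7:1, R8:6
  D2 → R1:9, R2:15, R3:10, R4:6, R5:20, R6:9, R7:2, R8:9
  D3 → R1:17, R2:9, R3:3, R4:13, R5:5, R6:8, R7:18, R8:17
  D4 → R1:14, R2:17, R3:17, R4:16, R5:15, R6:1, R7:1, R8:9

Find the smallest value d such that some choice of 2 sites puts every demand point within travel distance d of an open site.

8

Open {D1, D3}.
  Farthest demand point is R6 at travel distance 8 (to D3); all others are ≤ 8.
With {D2, D3} the worst case is 9.
With {D3, D4} the worst case is 14.
No size-2 selection achieves below 8.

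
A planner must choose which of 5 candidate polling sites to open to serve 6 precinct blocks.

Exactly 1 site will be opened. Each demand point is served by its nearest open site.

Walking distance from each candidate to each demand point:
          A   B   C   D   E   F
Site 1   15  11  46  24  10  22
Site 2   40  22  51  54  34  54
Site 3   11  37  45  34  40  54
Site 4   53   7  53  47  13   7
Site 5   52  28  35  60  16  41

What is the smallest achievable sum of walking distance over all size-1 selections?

128

Open {Site 1}.
  A→Site 1 15, B→Site 1 11, C→Site 1 46, D→Site 1 24, E→Site 1 10, F→Site 1 22  ⇒ total 128.
Compare {Site 4}: total 180.
Compare {Site 3}: total 221.
No size-1 selection does better; minimum is 128.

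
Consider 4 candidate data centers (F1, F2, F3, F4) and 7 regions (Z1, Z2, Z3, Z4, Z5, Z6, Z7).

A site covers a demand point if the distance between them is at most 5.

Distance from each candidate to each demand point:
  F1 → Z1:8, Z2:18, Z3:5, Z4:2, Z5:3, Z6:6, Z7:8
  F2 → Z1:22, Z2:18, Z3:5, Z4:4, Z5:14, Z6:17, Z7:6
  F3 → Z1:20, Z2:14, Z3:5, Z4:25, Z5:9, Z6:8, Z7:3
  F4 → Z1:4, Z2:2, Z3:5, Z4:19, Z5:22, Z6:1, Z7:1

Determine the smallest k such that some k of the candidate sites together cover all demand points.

2

Coverage sets (demand points within 5 of each site):
  F1: {Z3, Z4, Z5}
  F2: {Z3, Z4}
  F3: {Z3, Z7}
  F4: {Z1, Z2, Z3, Z6, Z7}
No single site covers all 7 demand points.
But {F1, F4} covers everything, so the minimum is 2.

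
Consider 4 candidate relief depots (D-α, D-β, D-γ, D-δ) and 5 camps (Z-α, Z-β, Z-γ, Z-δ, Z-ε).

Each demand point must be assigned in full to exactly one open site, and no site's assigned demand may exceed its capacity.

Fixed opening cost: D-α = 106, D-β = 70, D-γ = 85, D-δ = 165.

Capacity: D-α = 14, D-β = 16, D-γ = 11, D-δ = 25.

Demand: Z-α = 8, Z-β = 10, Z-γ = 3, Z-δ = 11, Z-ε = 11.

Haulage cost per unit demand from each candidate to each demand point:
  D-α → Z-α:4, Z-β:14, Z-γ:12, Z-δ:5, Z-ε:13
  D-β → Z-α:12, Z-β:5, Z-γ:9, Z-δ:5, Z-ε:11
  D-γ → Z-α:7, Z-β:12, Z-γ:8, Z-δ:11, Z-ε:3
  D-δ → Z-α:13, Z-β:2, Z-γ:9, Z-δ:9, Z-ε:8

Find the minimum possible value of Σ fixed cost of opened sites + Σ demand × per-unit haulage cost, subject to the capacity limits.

Open {D-β, D-γ, D-δ}; cheapest assignment that respects the capacities:
  D-β (cap 16, load 14): Z-γ, Z-δ — cost 3×9 + 11×5 = 82
  D-γ (cap 11, load 11): Z-ε — cost 11×3 = 33
  D-δ (cap 25, load 18): Z-α, Z-β — cost 8×13 + 10×2 = 124
  Shipping 239, fixed 320 → total 559.
  Any other capacity-feasible assignment to {D-β, D-γ, D-δ} ships for at least 239.
Compare {D-α, D-β, D-δ}: its best feasible assignment gives total 563.
Compare {D-α, D-γ, D-δ}: its best feasible assignment gives total 567.
Every other set of open sites that can feasibly serve all demand totals ≥ 563 even under its best assignment. Minimum: 559.

559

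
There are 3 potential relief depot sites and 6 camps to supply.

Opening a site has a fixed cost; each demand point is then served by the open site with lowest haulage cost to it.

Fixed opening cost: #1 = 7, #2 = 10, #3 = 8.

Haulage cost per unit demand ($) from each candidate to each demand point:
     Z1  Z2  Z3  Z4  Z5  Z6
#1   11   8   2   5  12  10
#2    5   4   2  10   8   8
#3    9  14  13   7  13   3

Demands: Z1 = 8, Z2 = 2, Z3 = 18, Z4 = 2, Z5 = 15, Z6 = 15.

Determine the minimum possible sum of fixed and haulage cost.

281

Open {#2, #3}: assign each demand point to its cheapest open site.
  Z1→#2 8×5=40, Z2→#2 2×4=8, Z3→#2 18×2=36, Z4→#3 2×7=14, Z5→#2 15×8=120, Z6→#3 15×3=45
  haulage cost 263, fixed 18 → total 281.
Compare {#1, #2, #3}: haulage cost 259 + fixed 25 = 284.
Compare {#1, #2}: haulage cost 334 + fixed 17 = 351.
Compare {#2}: haulage cost 344 + fixed 10 = 354.
All other subsets cost ≥ 284. Minimum total cost: 281.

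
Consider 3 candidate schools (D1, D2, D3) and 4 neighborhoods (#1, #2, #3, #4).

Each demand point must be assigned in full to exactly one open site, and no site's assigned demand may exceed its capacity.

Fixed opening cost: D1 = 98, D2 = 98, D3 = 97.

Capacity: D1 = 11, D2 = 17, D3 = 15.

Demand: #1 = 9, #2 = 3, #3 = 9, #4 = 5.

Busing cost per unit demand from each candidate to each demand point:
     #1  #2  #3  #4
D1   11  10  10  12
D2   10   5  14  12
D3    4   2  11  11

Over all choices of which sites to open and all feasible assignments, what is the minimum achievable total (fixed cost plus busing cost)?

423

Open {D2, D3}; cheapest assignment that respects the capacities:
  D2 (cap 17, load 14): #3, #4 — cost 9×14 + 5×12 = 186
  D3 (cap 15, load 12): #1, #2 — cost 9×4 + 3×2 = 42
  Shipping 228, fixed 195 → total 423.
  Any other capacity-feasible assignment to {D2, D3} ships for at least 228.
Compare {D1, D2}: its best feasible assignment gives total 451.
Compare {D1, D2, D3}: its best feasible assignment gives total 485.
Every other set of open sites that can feasibly serve all demand totals ≥ 451 even under its best assignment. Minimum: 423.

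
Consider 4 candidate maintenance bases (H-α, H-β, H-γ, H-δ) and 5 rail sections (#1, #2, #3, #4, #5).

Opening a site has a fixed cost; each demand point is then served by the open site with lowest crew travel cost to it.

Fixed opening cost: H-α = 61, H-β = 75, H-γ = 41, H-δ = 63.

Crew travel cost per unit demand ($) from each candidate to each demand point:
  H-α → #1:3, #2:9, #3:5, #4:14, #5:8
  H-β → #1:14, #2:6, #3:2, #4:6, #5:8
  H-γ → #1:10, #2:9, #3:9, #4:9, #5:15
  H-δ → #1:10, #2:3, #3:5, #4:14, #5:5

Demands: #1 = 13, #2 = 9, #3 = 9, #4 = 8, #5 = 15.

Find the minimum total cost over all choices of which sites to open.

Open {H-α, H-β, H-δ}: assign each demand point to its cheapest open site.
  #1→H-α 13×3=39, #2→H-δ 9×3=27, #3→H-β 9×2=18, #4→H-β 8×6=48, #5→H-δ 15×5=75
  crew travel cost 207, fixed 199 → total 406.
Compare {H-α, H-β}: crew travel cost 279 + fixed 136 = 415.
Compare {H-α, H-δ}: crew travel cost 298 + fixed 124 = 422.
Compare {H-α, H-γ, H-δ}: crew travel cost 258 + fixed 165 = 423.
All other subsets cost ≥ 415. Minimum total cost: 406.

406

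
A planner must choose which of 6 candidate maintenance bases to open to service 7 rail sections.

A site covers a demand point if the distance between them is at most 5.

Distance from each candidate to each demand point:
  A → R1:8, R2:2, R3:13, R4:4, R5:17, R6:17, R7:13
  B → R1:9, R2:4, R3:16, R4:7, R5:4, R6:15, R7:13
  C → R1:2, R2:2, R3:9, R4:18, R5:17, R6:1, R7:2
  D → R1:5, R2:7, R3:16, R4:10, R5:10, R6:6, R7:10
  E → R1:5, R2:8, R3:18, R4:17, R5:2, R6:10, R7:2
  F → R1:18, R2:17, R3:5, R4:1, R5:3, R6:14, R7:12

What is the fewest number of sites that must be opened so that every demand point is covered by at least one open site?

Coverage sets (demand points within 5 of each site):
  A: {R2, R4}
  B: {R2, R5}
  C: {R1, R2, R6, R7}
  D: {R1}
  E: {R1, R5, R7}
  F: {R3, R4, R5}
No single site covers all 7 demand points.
But {C, F} covers everything, so the minimum is 2.

2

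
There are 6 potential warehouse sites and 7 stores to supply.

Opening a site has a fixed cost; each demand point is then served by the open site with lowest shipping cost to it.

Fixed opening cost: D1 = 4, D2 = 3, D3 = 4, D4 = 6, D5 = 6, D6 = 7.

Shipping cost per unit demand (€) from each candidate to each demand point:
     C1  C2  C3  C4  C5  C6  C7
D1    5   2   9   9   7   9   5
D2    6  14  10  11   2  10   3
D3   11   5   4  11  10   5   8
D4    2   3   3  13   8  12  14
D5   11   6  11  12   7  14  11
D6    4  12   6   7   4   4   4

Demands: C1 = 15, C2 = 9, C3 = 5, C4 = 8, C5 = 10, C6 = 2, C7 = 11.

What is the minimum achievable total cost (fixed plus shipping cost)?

200

Open {D1, D2, D4, D6}: assign each demand point to its cheapest open site.
  C1→D4 15×2=30, C2→D1 9×2=18, C3→D4 5×3=15, C4→D6 8×7=56, C5→D2 10×2=20, C6→D6 2×4=8, C7→D2 11×3=33
  shipping cost 180, fixed 20 → total 200.
Compare {D1, D2, D3, D4, D6}: shipping cost 180 + fixed 24 = 204.
Compare {D2, D4, D6}: shipping cost 189 + fixed 16 = 205.
Compare {D1, D2, D4, D5, D6}: shipping cost 180 + fixed 26 = 206.
All other subsets cost ≥ 204. Minimum total cost: 200.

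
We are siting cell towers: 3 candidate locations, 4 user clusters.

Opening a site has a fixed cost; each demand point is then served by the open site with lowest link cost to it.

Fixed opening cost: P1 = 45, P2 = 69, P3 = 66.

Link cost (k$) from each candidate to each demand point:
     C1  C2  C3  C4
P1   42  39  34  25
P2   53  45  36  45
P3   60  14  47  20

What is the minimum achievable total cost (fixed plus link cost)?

185

Open {P1}: assign each demand point to its cheapest open site.
  C1→P1 42, C2→P1 39, C3→P1 34, C4→P1 25
  link cost 140, fixed 45 → total 185.
Compare {P3}: link cost 141 + fixed 66 = 207.
Compare {P1, P3}: link cost 110 + fixed 111 = 221.
Compare {P2}: link cost 179 + fixed 69 = 248.
All other subsets cost ≥ 207. Minimum total cost: 185.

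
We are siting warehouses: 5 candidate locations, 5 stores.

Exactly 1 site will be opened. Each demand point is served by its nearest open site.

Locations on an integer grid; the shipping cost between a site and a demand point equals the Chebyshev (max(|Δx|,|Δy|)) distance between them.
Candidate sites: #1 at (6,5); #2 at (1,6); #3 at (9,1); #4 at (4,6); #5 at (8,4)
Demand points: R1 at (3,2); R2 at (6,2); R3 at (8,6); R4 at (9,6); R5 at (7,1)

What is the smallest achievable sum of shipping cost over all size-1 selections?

Open {#5}.
  R1→#5 5, R2→#5 2, R3→#5 2, R4→#5 2, R5→#5 3  ⇒ total 14.
Compare {#1}: total 15.
Compare {#3}: total 21.
No size-1 selection does better; minimum is 14.

14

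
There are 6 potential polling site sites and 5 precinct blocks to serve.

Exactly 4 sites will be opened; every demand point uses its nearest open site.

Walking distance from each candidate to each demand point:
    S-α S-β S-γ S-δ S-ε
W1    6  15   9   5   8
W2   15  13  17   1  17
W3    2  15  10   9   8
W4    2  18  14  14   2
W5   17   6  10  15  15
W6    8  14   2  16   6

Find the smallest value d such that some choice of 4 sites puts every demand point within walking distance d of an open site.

Open {W1, W2, W5, W6}.
  Farthest demand point is S-α at walking distance 6 (to W1); all others are ≤ 6.
With {W1, W3, W5, W6} the worst case is 6.
With {W1, W4, W5, W6} the worst case is 6.
No size-4 selection achieves below 6.

6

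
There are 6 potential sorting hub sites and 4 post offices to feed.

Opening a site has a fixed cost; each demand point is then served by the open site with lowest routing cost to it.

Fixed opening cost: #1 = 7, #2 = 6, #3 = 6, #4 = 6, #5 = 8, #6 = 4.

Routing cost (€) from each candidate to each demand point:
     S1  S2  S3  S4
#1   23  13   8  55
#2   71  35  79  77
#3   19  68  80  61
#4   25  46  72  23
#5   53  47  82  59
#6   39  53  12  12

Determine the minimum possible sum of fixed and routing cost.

67

Open {#1, #6}: assign each demand point to its cheapest open site.
  S1→#1 23, S2→#1 13, S3→#1 8, S4→#6 12
  routing cost 56, fixed 11 → total 67.
Compare {#1, #3, #6}: routing cost 52 + fixed 17 = 69.
Compare {#1, #2, #6}: routing cost 56 + fixed 17 = 73.
Compare {#1, #4, #6}: routing cost 56 + fixed 17 = 73.
All other subsets cost ≥ 69. Minimum total cost: 67.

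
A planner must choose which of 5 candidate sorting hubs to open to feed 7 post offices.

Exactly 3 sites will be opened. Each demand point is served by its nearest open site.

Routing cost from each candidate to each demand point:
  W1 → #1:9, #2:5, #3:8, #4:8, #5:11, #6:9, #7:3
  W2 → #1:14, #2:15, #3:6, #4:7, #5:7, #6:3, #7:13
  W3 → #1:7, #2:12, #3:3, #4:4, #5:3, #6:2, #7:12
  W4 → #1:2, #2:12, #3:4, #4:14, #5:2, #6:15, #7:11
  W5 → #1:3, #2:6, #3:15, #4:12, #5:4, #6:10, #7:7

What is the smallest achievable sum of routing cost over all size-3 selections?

21

Open {W1, W3, W4}.
  #1→W4 2, #2→W1 5, #3→W3 3, #4→W3 4, #5→W4 2, #6→W3 2, #7→W1 3  ⇒ total 21.
Compare {W1, W3, W5}: total 23.
Compare {W1, W2, W4}: total 26.
No size-3 selection does better; minimum is 21.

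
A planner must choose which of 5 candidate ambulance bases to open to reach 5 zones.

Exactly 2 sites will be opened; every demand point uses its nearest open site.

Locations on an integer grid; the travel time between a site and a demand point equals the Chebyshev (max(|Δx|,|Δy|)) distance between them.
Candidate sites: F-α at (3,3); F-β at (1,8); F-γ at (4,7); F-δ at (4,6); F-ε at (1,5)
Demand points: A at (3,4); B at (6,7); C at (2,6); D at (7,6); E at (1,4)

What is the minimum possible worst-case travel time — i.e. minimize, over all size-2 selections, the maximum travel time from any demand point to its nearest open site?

3

Open {F-α, F-γ}.
  Farthest demand point is D at travel time 3 (to F-γ); all others are ≤ 3.
With {F-α, F-δ} the worst case is 3.
With {F-β, F-γ} the worst case is 3.
No size-2 selection achieves below 3.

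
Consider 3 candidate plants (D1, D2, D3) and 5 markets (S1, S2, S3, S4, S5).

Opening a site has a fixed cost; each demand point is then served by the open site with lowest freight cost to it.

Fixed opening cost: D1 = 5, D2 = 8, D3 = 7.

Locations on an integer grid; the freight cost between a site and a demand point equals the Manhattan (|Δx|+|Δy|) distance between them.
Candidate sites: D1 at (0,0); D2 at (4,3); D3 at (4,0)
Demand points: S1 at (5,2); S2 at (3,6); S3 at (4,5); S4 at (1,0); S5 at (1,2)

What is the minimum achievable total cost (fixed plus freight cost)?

Open {D1, D2}: assign each demand point to its cheapest open site.
  S1→D2 2, S2→D2 4, S3→D2 2, S4→D1 1, S5→D1 3
  freight cost 12, fixed 13 → total 25.
Compare {D2}: freight cost 18 + fixed 8 = 26.
Compare {D3}: freight cost 23 + fixed 7 = 30.
Compare {D2, D3}: freight cost 15 + fixed 15 = 30.
All other subsets cost ≥ 26. Minimum total cost: 25.

25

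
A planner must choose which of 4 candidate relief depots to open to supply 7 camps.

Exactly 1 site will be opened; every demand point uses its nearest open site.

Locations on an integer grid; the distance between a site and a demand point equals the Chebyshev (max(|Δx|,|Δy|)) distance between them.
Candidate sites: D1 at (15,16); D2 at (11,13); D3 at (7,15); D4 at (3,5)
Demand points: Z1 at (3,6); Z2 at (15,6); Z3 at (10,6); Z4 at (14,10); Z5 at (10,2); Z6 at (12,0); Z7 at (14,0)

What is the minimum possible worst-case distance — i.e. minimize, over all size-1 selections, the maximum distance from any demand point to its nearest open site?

Open {D4}.
  Farthest demand point is Z2 at distance 12 (to D4); all others are ≤ 12.
With {D2} the worst case is 13.
With {D3} the worst case is 15.
No size-1 selection achieves below 12.

12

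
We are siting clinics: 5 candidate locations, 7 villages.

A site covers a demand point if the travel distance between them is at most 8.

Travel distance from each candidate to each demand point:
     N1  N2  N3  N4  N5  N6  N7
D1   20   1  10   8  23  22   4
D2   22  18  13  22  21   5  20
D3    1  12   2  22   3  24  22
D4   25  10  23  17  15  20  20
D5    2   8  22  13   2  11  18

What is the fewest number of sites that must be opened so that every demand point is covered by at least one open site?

3

Coverage sets (demand points within 8 of each site):
  D1: {N2, N4, N7}
  D2: {N6}
  D3: {N1, N3, N5}
  D4: {}
  D5: {N1, N2, N5}
No 2 sites suffice: every size-2 union leaves at least one demand point uncovered.
But {D1, D2, D3} covers everything, so the minimum is 3.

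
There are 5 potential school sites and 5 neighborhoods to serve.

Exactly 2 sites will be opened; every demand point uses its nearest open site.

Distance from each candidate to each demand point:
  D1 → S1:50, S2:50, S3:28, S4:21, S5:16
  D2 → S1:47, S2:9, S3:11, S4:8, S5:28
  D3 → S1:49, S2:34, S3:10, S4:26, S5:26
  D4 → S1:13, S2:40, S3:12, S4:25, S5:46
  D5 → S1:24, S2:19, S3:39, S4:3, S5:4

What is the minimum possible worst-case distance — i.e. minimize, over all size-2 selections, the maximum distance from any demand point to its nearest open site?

19

Open {D4, D5}.
  Farthest demand point is S2 at distance 19 (to D5); all others are ≤ 19.
With {D2, D5} the worst case is 24.
With {D3, D5} the worst case is 24.
No size-2 selection achieves below 19.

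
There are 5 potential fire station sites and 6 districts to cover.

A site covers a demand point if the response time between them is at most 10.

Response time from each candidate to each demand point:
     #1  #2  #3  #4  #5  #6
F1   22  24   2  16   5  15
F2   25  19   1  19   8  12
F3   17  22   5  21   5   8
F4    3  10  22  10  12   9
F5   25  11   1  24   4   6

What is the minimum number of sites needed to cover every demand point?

2

Coverage sets (demand points within 10 of each site):
  F1: {#3, #5}
  F2: {#3, #5}
  F3: {#3, #5, #6}
  F4: {#1, #2, #4, #6}
  F5: {#3, #5, #6}
No single site covers all 6 demand points.
But {F1, F4} covers everything, so the minimum is 2.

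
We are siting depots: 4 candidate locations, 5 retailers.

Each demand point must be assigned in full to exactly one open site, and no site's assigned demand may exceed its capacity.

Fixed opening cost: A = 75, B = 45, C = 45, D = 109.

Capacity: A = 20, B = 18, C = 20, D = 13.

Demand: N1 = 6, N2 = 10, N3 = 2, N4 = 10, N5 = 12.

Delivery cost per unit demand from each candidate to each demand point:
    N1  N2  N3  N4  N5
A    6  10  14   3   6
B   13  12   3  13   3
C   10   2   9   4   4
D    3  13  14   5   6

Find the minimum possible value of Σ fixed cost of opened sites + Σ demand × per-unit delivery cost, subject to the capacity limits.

Open {A, B, C}; cheapest assignment that respects the capacities:
  A (cap 20, load 16): N1, N4 — cost 6×6 + 10×3 = 66
  B (cap 18, load 14): N3, N5 — cost 2×3 + 12×3 = 42
  C (cap 20, load 10): N2 — cost 10×2 = 20
  Shipping 128, fixed 165 → total 293.
  Any other capacity-feasible assignment to {A, B, C} ships for at least 128.
Compare {A, C}: its best feasible assignment gives total 316.
Compare {B, C, D}: its best feasible assignment gives total 319.
Every other set of open sites that can feasibly serve all demand totals ≥ 316 even under its best assignment. Minimum: 293.

293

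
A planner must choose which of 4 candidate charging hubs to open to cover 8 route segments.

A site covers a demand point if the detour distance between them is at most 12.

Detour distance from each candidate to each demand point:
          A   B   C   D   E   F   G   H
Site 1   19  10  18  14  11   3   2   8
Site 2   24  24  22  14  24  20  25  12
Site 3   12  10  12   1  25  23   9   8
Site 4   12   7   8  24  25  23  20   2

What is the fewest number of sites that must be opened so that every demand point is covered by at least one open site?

Coverage sets (demand points within 12 of each site):
  Site 1: {B, E, F, G, H}
  Site 2: {H}
  Site 3: {A, B, C, D, G, H}
  Site 4: {A, B, C, H}
No single site covers all 8 demand points.
But {Site 1, Site 3} covers everything, so the minimum is 2.

2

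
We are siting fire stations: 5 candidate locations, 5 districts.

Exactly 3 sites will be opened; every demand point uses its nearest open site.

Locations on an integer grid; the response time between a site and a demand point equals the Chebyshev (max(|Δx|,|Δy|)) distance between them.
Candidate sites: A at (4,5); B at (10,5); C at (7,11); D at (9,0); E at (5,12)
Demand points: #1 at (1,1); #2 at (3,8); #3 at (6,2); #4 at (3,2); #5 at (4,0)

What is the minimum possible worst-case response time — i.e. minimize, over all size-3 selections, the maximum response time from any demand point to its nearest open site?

Open {A, B, C}.
  Farthest demand point is #5 at response time 5 (to A); all others are ≤ 5.
With {A, B, D} the worst case is 5.
With {A, B, E} the worst case is 5.
No size-3 selection achieves below 5.

5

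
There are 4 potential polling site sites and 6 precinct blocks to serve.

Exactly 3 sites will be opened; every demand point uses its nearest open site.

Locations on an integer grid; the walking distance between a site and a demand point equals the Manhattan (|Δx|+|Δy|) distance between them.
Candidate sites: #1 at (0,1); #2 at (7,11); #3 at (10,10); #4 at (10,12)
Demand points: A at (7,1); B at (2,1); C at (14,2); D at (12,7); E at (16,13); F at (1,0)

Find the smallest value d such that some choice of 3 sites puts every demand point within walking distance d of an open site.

Open {#1, #2, #3}.
  Farthest demand point is C at walking distance 12 (to #3); all others are ≤ 12.
With {#1, #3, #4} the worst case is 12.
With {#1, #2, #4} the worst case is 14.
No size-3 selection achieves below 12.

12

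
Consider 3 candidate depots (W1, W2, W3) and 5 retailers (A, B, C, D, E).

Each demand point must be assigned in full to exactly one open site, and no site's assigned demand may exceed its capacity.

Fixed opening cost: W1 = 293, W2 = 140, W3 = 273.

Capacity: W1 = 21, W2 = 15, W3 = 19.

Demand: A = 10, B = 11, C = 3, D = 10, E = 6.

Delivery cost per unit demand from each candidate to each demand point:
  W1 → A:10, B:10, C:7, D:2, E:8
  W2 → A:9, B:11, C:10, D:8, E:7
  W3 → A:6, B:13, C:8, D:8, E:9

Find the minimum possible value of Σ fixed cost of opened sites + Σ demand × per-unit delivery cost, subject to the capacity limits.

Open {W1, W3}; cheapest assignment that respects the capacities:
  W1 (cap 21, load 21): B, D — cost 11×10 + 10×2 = 130
  W3 (cap 19, load 19): A, C, E — cost 10×6 + 3×8 + 6×9 = 138
  Shipping 268, fixed 566 → total 834.
  Any other capacity-feasible assignment to {W1, W3} ships for at least 268.
Compare {W1, W2, W3}: its best feasible assignment gives total 962.
Every other set of open sites that can feasibly serve all demand totals ≥ 962 even under its best assignment. Minimum: 834.

834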